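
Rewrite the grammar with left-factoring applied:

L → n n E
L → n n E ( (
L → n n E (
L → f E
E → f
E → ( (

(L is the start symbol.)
Left-factoring transforms A → αβ₁ | αβ₂ into A → αA' and A' → β₁ | β₂
(α is the longest common prefix among the alternatives). Repeat until
no nonterminal has two alternatives with a common prefix.

Round 1: L has alternatives sharing prefix 'n n E'. Introduce L': L → n n E L'
  Add: L' → ε
  Add: L' → ( (
  Add: L' → (

Round 2: L' has alternatives sharing prefix '('. Introduce L'': L' → ( L''
  Add: L'' → (
  Add: L'' → ε

No remaining common prefixes — done.

Resulting grammar:
L → n n E L'
L' → ε
L' → ( L''
L'' → (
L'' → ε
L → f E
E → f
E → ( (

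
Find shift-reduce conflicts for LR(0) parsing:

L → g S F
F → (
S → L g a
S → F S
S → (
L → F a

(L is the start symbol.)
Augment with L' → L and build the canonical LR(0) collection (I0 = CLOSURE({[L' → . L]}), then GOTO on every symbol after a dot until no new states appear). It has 14 states:
  I0: { [F → . (], [L → . F a], [L → . g S F], [L' → . L] }  — shift
  I1: { [F → ( .] }  — reduce
  I2: { [L → F . a] }  — shift
  I3: { [L' → L .] }  — accept
  I4: { [F → . (], [L → . F a], [L → . g S F], [L → g . S F], [S → . (], [S → . F S], [S → . L g a] }  — shift
  I5: { [F → ( .], [S → ( .] }  — 2 reduces
  I6: { [F → . (], [L → . F a], [L → . g S F], [L → F . a], [S → . (], [S → . F S], [S → . L g a], [S → F . S] }  — shift
  I7: { [S → L . g a] }  — shift
  I8: { [F → . (], [L → g S . F] }  — shift
  I9: { [L → g S F .] }  — reduce
  I10: { [S → L g . a] }  — shift
  I11: { [S → L g a .] }  — reduce
  I12: { [S → F S .] }  — reduce
  I13: { [L → F a .] }  — reduce

No state contains both a complete item and a shift item.

Answer: No shift-reduce conflicts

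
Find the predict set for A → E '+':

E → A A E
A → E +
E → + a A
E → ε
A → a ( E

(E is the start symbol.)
PREDICT(A → E '+') = (FIRST(RHS) \ {ε}) ∪ (FOLLOW(A) if ε ∈ FIRST(RHS), i.e. RHS ⇒* ε)
FIRST(E) = { '+', 'a', ε }
FIRST(E '+') = { '+', 'a' }
ε ∉ FIRST(E '+'), so FOLLOW(A) is not added.
PREDICT(A → E '+') = { '+', 'a' }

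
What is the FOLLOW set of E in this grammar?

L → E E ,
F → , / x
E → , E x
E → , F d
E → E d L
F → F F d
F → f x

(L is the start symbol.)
To compute FOLLOW(E), find every occurrence of E on a right-hand side N → α E β: add FIRST(β) \ {ε}, and if β is empty or nullable also add FOLLOW(N). Iterate to a fixed point.

In L → E E ,: E is followed by E ',', add FIRST(E ',') \ {ε} = { ',' }
In L → E E ,: E is followed by ',', add FIRST(',') \ {ε} = { ',' }
In E → , E x: E is followed by x, add FIRST(x) \ {ε} = { 'x' }
In E → E d L: E is followed by d L, add FIRST(d L) \ {ε} = { 'd' }

Taking the union: FOLLOW(E) = { ',', 'd', 'x' }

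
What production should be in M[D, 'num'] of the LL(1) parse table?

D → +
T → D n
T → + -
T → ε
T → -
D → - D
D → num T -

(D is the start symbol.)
To find M[D, 'num'], we find productions for D where 'num' is in the predict set (PREDICT(N → α) = (FIRST(α) \ {ε}) ∪ (FOLLOW(N) if α ⇒* ε)).

D → +: PREDICT = { '+' }
D → - D: PREDICT = { '-' }
D → num T -: PREDICT = { 'num' }
  'num' is in predict set, so this production goes in M[D, 'num']

M[D, 'num'] = D → num T -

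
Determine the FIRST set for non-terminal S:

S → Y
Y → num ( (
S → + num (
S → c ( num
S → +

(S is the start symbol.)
To compute FIRST(S), examine every production with S on the left-hand side, reading each right-hand side left to right until a non-nullable symbol is reached.

FIRST sets of the other non-terminals involved (by the same procedure, iterated to a fixed point):
  FIRST(Y) = { 'num' }

From S → Y:
  - Y is a non-terminal: add FIRST(Y) \ {ε} = { 'num' }
    Y is not nullable, so stop
From S → + num (:
  - '+' is a terminal: add '+' and stop
From S → c ( num:
  - c is a terminal: add 'c' and stop
From S → +:
  - '+' is a terminal: add '+' and stop

Collecting: FIRST(S) = { '+', 'c', 'num' }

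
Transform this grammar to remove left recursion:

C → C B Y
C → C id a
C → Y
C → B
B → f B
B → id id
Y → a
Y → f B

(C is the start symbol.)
C → Y C'
C → B C'
C' → B Y C'
C' → id a C'
C' → ε
B → f B
B → id id
Y → a
Y → f B

C is directly left-recursive. The standard transformation for
  A → A α₁ | ... | A α_m | β₁ | ... | β_n
is
  A  → β₁ A' | ... | β_n A'
  A' → α₁ A' | ... | α_m A' | ε

C → Y becomes C → Y C'
C → B becomes C → B C'
C → C B Y becomes C' → B Y C'
C → C id a becomes C' → id a C'
Add C' → ε

Productions for other non-terminals are unchanged:
  B → f B
  B → id id
  Y → a
  Y → f B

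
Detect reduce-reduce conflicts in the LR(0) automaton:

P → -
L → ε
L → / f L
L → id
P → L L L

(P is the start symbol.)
A reduce-reduce conflict occurs when an LR(0) state has two complete items [A → α .] and [B → β .] — both call for a reduction, and with no lookahead the parser cannot choose between them.

Augment with P' → P and build the canonical LR(0) collection (I0 = CLOSURE({[P' → . P]}), then GOTO on every symbol after a dot until no new states appear). It has 10 states:
  I0: { [L → . / f L], [L → . id], [L → .], [P → . -], [P → . L L L], [P' → . P] }  — shift, reduce
  I1: { [P → - .] }  — reduce
  I2: { [L → / . f L] }  — shift
  I3: { [L → . / f L], [L → . id], [L → .], [P → L . L L] }  — shift, reduce
  I4: { [P' → P .] }  — accept
  I5: { [L → id .] }  — reduce
  I6: { [L → . / f L], [L → . id], [L → .], [P → L L . L] }  — shift, reduce
  I7: { [P → L L L .] }  — reduce
  I8: { [L → . / f L], [L → . id], [L → .], [L → / f . L] }  — shift, reduce
  I9: { [L → / f L .] }  — reduce

No state contains more than one complete item.

Answer: No reduce-reduce conflicts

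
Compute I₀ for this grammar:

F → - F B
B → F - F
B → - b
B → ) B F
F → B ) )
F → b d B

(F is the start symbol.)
First, augment the grammar with F' → F
I₀ = CLOSURE({ [F' → . F] }):
  [F' → . F] has the dot before F: add [F → . - F B], [F → . B ) )], [F → . b d B]
  [F → . B ) )] has the dot before B: add [B → . F - F], [B → . - b], [B → . ) B F]
No further items can be added.

I₀ = { [B → . ) B F], [B → . - b], [B → . F - F], [F → . - F B], [F → . B ) )], [F → . b d B], [F' → . F] }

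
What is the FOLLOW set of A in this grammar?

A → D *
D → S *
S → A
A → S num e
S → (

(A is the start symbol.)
{ $, '*', 'num' }

A is the start symbol, so $ ∈ FOLLOW(A).
In S → A: A is at the end, add FOLLOW(S)

The FOLLOW sets referred to above (computed the same way, to a fixed point):
  FOLLOW(S) = { '*', 'num' }

Taking the union: FOLLOW(A) = { $, '*', 'num' }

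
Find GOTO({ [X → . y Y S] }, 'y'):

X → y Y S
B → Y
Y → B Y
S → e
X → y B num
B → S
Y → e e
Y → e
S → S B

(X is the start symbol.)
{ [B → . S], [B → . Y], [S → . S B], [S → . e], [X → y . Y S], [Y → . B Y], [Y → . e e], [Y → . e] }

GOTO(I, 'y') = CLOSURE({ [A → αX.β] : [A → α.Xβ] ∈ I, X = 'y' })

Items with dot before 'y', with the dot advanced:
  [X → . y Y S] → [X → y . Y S]
Closure of the advanced items:
  [X → y . Y S] has the dot before Y: add [Y → . B Y], [Y → . e e], [Y → . e]
  [Y → . B Y] has the dot before B: add [B → . Y], [B → . S]
  [B → . S] has the dot before S: add [S → . e], [S → . S B]

GOTO = { [B → . S], [B → . Y], [S → . S B], [S → . e], [X → y . Y S], [Y → . B Y], [Y → . e e], [Y → . e] }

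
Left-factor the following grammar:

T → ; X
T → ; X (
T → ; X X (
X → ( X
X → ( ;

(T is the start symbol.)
T → ; X T'
T' → ε
T' → (
T' → X (
X → ( X'
X' → X
X' → ;

Left-factoring transforms A → αβ₁ | αβ₂ into A → αA' and A' → β₁ | β₂
(α is the longest common prefix among the alternatives). Repeat until
no nonterminal has two alternatives with a common prefix.

Round 1: T has alternatives sharing prefix '; X'. Introduce T': T → ; X T'
  Add: T' → ε
  Add: T' → (
  Add: T' → X (

Round 2: X has alternatives sharing prefix '('. Introduce X': X → ( X'
  Add: X' → X
  Add: X' → ;

No remaining common prefixes — done.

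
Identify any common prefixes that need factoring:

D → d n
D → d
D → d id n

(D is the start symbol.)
Left-factoring is needed when two productions for the same non-terminal
share a common prefix on the right-hand side.

Productions for D:
  D → d n
  D → d
  D → d id n

Found common prefix 'd' in productions for D

Answer: Yes, D has productions with common prefix 'd'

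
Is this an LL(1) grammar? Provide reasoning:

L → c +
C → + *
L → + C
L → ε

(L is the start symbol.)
Relevant sets:
  FOLLOW(L) = { $ }

For L:
  PREDICT(L → c '+') = { 'c' }
  PREDICT(L → '+' C) = { '+' }
  PREDICT(L → ε) = { $ }
C has a single production, so nothing to check there.

All predict sets are disjoint. The grammar IS LL(1).

Answer: Yes, the grammar is LL(1).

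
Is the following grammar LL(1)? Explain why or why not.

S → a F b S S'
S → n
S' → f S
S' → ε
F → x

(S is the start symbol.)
No. Predict set conflict for S': { 'f' }

Relevant sets:
  FOLLOW(S') = { $, 'f' }

For S:
  PREDICT(S → a F b S S') = { 'a' }
  PREDICT(S → n) = { 'n' }
For S':
  PREDICT(S' → f S) = { 'f' }
  PREDICT(S' → ε) = { $, 'f' }
F has a single production, so nothing to check there.

Conflict found: Predict set conflict for S': { 'f' }
The grammar is NOT LL(1).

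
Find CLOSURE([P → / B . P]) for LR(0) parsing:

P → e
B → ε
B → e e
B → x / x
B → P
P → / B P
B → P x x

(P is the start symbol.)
To compute CLOSURE, for each item [A → α.Bβ] where B is a non-terminal, add [B → .γ] for all productions B → γ; repeat for the newly added items until nothing changes.

Start with: [P → / B . P]
  [P → / B . P] has the dot before P: add [P → . e], [P → . / B P]
No further items can be added.

CLOSURE = { [P → . / B P], [P → . e], [P → / B . P] }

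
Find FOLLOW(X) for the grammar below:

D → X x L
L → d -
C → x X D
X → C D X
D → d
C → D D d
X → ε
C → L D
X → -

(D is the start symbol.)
{ '-', 'd', 'x' }

In D → X x L: X is followed by x L, add FIRST(x L) \ {ε} = { 'x' }
In C → x X D: X is followed by D, add FIRST(D) \ {ε} = { '-', 'd', 'x' }
In X → C D X: X is at the end; this adds FOLLOW(X) to itself — nothing new

Taking the union: FOLLOW(X) = { '-', 'd', 'x' }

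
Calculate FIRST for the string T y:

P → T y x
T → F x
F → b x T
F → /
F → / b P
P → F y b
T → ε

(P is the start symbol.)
FIRST sets of the non-terminals involved (from the grammar, by fixed-point iteration):
  FIRST(T) = { '/', 'b', ε }

To compute FIRST(T y), process the symbols left to right:
Symbol T is a non-terminal. Add FIRST(T) \ {ε} = { '/', 'b' }
T is nullable (ε ∈ FIRST(T)), continue to the next symbol.
Symbol y is a terminal. Add 'y' and stop.
FIRST(T y) = { '/', 'b', 'y' }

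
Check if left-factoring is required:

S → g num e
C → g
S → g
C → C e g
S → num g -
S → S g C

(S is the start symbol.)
Left-factoring is needed when two productions for the same non-terminal
share a common prefix on the right-hand side.

Productions for S:
  S → g num e
  S → g
  S → num g -
  S → S g C
Productions for C:
  C → g
  C → C e g

Found common prefix 'g' in productions for S

Answer: Yes, S has productions with common prefix 'g'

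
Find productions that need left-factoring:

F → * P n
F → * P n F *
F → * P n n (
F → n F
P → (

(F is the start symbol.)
Yes, F has productions with common prefix '* P n'

Left-factoring is needed when two productions for the same non-terminal
share a common prefix on the right-hand side.

Productions for F:
  F → * P n
  F → * P n F *
  F → * P n n (
  F → n F

Found common prefix '* P n' in productions for F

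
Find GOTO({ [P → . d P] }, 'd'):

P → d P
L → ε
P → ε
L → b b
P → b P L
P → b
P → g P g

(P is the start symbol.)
GOTO(I, 'd') = CLOSURE({ [A → αX.β] : [A → α.Xβ] ∈ I, X = 'd' })

Items with dot before 'd', with the dot advanced:
  [P → . d P] → [P → d . P]
Closure of the advanced items:
  [P → d . P] has the dot before P: add [P → . d P], [P → .], [P → . b P L], [P → . b], [P → . g P g]

GOTO = { [P → . b P L], [P → . b], [P → . d P], [P → . g P g], [P → .], [P → d . P] }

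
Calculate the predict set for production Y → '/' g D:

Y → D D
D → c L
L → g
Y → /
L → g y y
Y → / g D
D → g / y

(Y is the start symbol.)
PREDICT(Y → '/' g D) = (FIRST(RHS) \ {ε}) ∪ (FOLLOW(Y) if ε ∈ FIRST(RHS), i.e. RHS ⇒* ε)
FIRST('/' g D) = { '/' }
ε ∉ FIRST('/' g D), so FOLLOW(Y) is not added.
PREDICT(Y → '/' g D) = { '/' }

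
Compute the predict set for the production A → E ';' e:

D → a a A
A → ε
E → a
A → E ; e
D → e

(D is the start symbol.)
PREDICT(A → E ';' e) = (FIRST(RHS) \ {ε}) ∪ (FOLLOW(A) if ε ∈ FIRST(RHS), i.e. RHS ⇒* ε)
FIRST(E) = { 'a' }
FIRST(E ';' e) = { 'a' }
ε ∉ FIRST(E ';' e), so FOLLOW(A) is not added.
PREDICT(A → E ';' e) = { 'a' }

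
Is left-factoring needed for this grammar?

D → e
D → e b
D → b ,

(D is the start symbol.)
Yes, D has productions with common prefix 'e'

Left-factoring is needed when two productions for the same non-terminal
share a common prefix on the right-hand side.

Productions for D:
  D → e
  D → e b
  D → b ,

Found common prefix 'e' in productions for D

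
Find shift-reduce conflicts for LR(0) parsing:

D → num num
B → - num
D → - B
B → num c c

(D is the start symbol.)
No shift-reduce conflicts

Augment with D' → D and build the canonical LR(0) collection (I0 = CLOSURE({[D' → . D]}), then GOTO on every symbol after a dot until no new states appear). It has 11 states:
  I0: { [D → . - B], [D → . num num], [D' → . D] }  — shift
  I1: { [B → . - num], [B → . num c c], [D → - . B] }  — shift
  I2: { [D' → D .] }  — accept
  I3: { [D → num . num] }  — shift
  I4: { [D → num num .] }  — reduce
  I5: { [B → - . num] }  — shift
  I6: { [D → - B .] }  — reduce
  I7: { [B → num . c c] }  — shift
  I8: { [B → num c . c] }  — shift
  I9: { [B → num c c .] }  — reduce
  I10: { [B → - num .] }  — reduce

No state contains both a complete item and a shift item.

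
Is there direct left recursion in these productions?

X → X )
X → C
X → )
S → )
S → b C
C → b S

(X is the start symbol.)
Yes, X is left-recursive

X → X ): LEFT RECURSIVE (starts with X)
X → C: starts with C
X → ): starts with ')'
S → ): starts with ')'
S → b C: starts with b
C → b S: starts with b

The grammar has direct left recursion on: X.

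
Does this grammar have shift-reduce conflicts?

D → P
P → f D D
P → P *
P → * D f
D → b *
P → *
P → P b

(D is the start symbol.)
A shift-reduce conflict occurs when an LR(0) state has both:
  - a complete (reduce) item [A → α .] (dot at the end), and
  - a shift item [B → β . c γ] (dot before a terminal).

Augment with D' → D and build the canonical LR(0) collection (I0 = CLOSURE({[D' → . D]}), then GOTO on every symbol after a dot until no new states appear). It has 13 states:
  I0: { [D → . P], [D → . b *], [D' → . D], [P → . * D f], [P → . *], [P → . P *], [P → . P b], [P → . f D D] }  — shift
  I1: { [D → . P], [D → . b *], [P → * . D f], [P → * .], [P → . * D f], [P → . *], [P → . P *], [P → . P b], [P → . f D D] }  — shift, reduce
  I2: { [D' → D .] }  — accept
  I3: { [D → P .], [P → P . *], [P → P . b] }  — shift, reduce
  I4: { [D → b . *] }  — shift
  I5: { [D → . P], [D → . b *], [P → . * D f], [P → . *], [P → . P *], [P → . P b], [P → . f D D], [P → f . D D] }  — shift
  I6: { [D → . P], [D → . b *], [P → . * D f], [P → . *], [P → . P *], [P → . P b], [P → . f D D], [P → f D . D] }  — shift
  I7: { [P → f D D .] }  — reduce
  I8: { [D → b * .] }  — reduce
  I9: { [P → P * .] }  — reduce
  I10: { [P → P b .] }  — reduce
  I11: { [P → * D . f] }  — shift
  I12: { [P → * D f .] }  — reduce

I1 contains reduce item [P → * .] and shift items [D → . b *], [P → . *], [P → . * D f], [P → . f D D] — shift-reduce conflict.
I3 contains reduce item [D → P .] and shift items [P → P . *], [P → P . b] — shift-reduce conflict.

Answer: Yes — I1: [P → * .] vs [D → . b *]; I3: [D → P .] vs [P → P . *]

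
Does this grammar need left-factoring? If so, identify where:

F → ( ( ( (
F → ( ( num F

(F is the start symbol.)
Left-factoring is needed when two productions for the same non-terminal
share a common prefix on the right-hand side.

Productions for F:
  F → ( ( ( (
  F → ( ( num F

Found common prefix '( (' in productions for F

Answer: Yes, F has productions with common prefix '( ('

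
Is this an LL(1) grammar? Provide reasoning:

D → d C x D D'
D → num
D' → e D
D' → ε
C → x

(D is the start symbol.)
No. Predict set conflict for D': { 'e' }

A grammar is LL(1) if for each non-terminal N with multiple productions, the predict sets of those productions are pairwise disjoint, where PREDICT(N → α) = (FIRST(α) \ {ε}) ∪ (FOLLOW(N) if α ⇒* ε).

Relevant sets:
  FOLLOW(D') = { $, 'e' }

For D:
  PREDICT(D → d C x D D') = { 'd' }
  PREDICT(D → num) = { 'num' }
For D':
  PREDICT(D' → e D) = { 'e' }
  PREDICT(D' → ε) = { $, 'e' }
C has a single production, so nothing to check there.

Conflict found: Predict set conflict for D': { 'e' }
The grammar is NOT LL(1).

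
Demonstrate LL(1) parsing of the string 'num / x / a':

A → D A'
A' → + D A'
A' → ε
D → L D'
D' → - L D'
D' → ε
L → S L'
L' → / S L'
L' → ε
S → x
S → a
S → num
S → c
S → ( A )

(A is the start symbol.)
Stack is shown with the top on the left.

Stack           Input          Action
-------------------------------------
A $             num / x / a $  output A → D A'
D A' $          num / x / a $  output D → L D'
L D' A' $       num / x / a $  output L → S L'
S L' D' A' $    num / x / a $  output S → num
num L' D' A' $  num / x / a $  match 'num'
L' D' A' $      / x / a $      output L' → / S L'
/ S L' D' A' $  / x / a $      match '/'
S L' D' A' $    x / a $        output S → x
x L' D' A' $    x / a $        match 'x'
L' D' A' $      / a $          output L' → / S L'
/ S L' D' A' $  / a $          match '/'
S L' D' A' $    a $            output S → a
a L' D' A' $    a $            match 'a'
L' D' A' $      $              output L' → ε
D' A' $         $              output D' → ε
A' $            $              output A' → ε
$               $              accept

The string is accepted.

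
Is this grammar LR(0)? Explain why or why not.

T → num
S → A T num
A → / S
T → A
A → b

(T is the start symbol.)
Yes, the grammar is LR(0)

A grammar is LR(0) if no state in the canonical LR(0) collection has:
  - both a shift item (dot before a terminal) and a complete item (shift-reduce conflict), or
  - two or more complete items (reduce-reduce conflict; the accept item [T' → T .] counts as a complete item here).

Augment with T' → T and build the canonical LR(0) collection (I0 = CLOSURE({[T' → . T]}), then GOTO on every symbol after a dot until no new states appear). It has 10 states:
  I0: { [A → . / S], [A → . b], [T → . A], [T → . num], [T' → . T] }  — shift
  I1: { [A → . / S], [A → . b], [A → / . S], [S → . A T num] }  — shift
  I2: { [T → A .] }  — reduce
  I3: { [T' → T .] }  — accept
  I4: { [A → b .] }  — reduce
  I5: { [T → num .] }  — reduce
  I6: { [A → . / S], [A → . b], [S → A . T num], [T → . A], [T → . num] }  — shift
  I7: { [A → / S .] }  — reduce
  I8: { [S → A T . num] }  — shift
  I9: { [S → A T num .] }  — reduce

Every state is either a pure shift/goto state or contains exactly one complete item and nothing to shift — no conflicts. The grammar is LR(0).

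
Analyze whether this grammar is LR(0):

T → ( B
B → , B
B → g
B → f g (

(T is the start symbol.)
A grammar is LR(0) if no state in the canonical LR(0) collection has:
  - both a shift item (dot before a terminal) and a complete item (shift-reduce conflict), or
  - two or more complete items (reduce-reduce conflict; the accept item [T' → T .] counts as a complete item here).

Augment with T' → T and build the canonical LR(0) collection (I0 = CLOSURE({[T' → . T]}), then GOTO on every symbol after a dot until no new states appear). It has 10 states:
  I0: { [T → . ( B], [T' → . T] }  — shift
  I1: { [B → . , B], [B → . f g (], [B → . g], [T → ( . B] }  — shift
  I2: { [T' → T .] }  — accept
  I3: { [B → , . B], [B → . , B], [B → . f g (], [B → . g] }  — shift
  I4: { [T → ( B .] }  — reduce
  I5: { [B → f . g (] }  — shift
  I6: { [B → g .] }  — reduce
  I7: { [B → f g . (] }  — shift
  I8: { [B → f g ( .] }  — reduce
  I9: { [B → , B .] }  — reduce

Every state is either a pure shift/goto state or contains exactly one complete item and nothing to shift — no conflicts. The grammar is LR(0).

Answer: Yes, the grammar is LR(0)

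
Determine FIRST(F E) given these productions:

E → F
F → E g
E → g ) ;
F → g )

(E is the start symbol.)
{ 'g' }

FIRST sets of the non-terminals involved (from the grammar, by fixed-point iteration):
  FIRST(F) = { 'g' }

To compute FIRST(F E), process the symbols left to right:
Symbol F is a non-terminal. Add FIRST(F) \ {ε} = { 'g' }
F is not nullable (ε ∉ FIRST(F)), so stop here.
FIRST(F E) = { 'g' }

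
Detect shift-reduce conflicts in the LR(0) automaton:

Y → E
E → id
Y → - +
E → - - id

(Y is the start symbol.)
Augment with Y' → Y and build the canonical LR(0) collection (I0 = CLOSURE({[Y' → . Y]}), then GOTO on every symbol after a dot until no new states appear). It has 8 states:
  I0: { [E → . - - id], [E → . id], [Y → . - +], [Y → . E], [Y' → . Y] }  — shift
  I1: { [E → - . - id], [Y → - . +] }  — shift
  I2: { [Y → E .] }  — reduce
  I3: { [Y' → Y .] }  — accept
  I4: { [E → id .] }  — reduce
  I5: { [Y → - + .] }  — reduce
  I6: { [E → - - . id] }  — shift
  I7: { [E → - - id .] }  — reduce

No state contains both a complete item and a shift item.

Answer: No shift-reduce conflicts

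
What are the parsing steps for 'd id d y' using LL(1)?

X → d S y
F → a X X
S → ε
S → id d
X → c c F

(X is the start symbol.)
Stack is shown with the top on the left.

Stack     Input       Action
----------------------------
X $       d id d y $  output X → d S y
d S y $   d id d y $  match 'd'
S y $     id d y $    output S → id d
id d y $  id d y $    match 'id'
d y $     d y $       match 'd'
y $       y $         match 'y'
$         $           accept

The string is accepted.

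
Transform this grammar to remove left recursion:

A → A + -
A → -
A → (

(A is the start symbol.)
A → - A'
A → ( A'
A' → + - A'
A' → ε

A is directly left-recursive. The standard transformation for
  A → A α₁ | ... | A α_m | β₁ | ... | β_n
is
  A  → β₁ A' | ... | β_n A'
  A' → α₁ A' | ... | α_m A' | ε

A → - becomes A → - A'
A → ( becomes A → ( A'
A → A + - becomes A' → + - A'
Add A' → ε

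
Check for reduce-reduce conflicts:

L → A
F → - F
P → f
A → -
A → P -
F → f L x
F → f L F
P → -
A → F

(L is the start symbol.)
Augment with L' → L and build the canonical LR(0) collection (I0 = CLOSURE({[L' → . L]}), then GOTO on every symbol after a dot until no new states appear). It has 14 states:
  I0: { [A → . -], [A → . F], [A → . P -], [F → . - F], [F → . f L F], [F → . f L x], [L → . A], [L' → . L], [P → . -], [P → . f] }  — shift
  I1: { [A → - .], [F → - . F], [F → . - F], [F → . f L F], [F → . f L x], [P → - .] }  — shift, 2 reduces
  I2: { [L → A .] }  — reduce
  I3: { [A → F .] }  — reduce
  I4: { [L' → L .] }  — accept
  I5: { [A → P . -] }  — shift
  I6: { [A → . -], [A → . F], [A → . P -], [F → . - F], [F → . f L F], [F → . f L x], [F → f . L F], [F → f . L x], [L → . A], [P → . -], [P → . f], [P → f .] }  — shift, reduce
  I7: { [F → . - F], [F → . f L F], [F → . f L x], [F → f L . F], [F → f L . x] }  — shift
  I8: { [F → - . F], [F → . - F], [F → . f L F], [F → . f L x] }  — shift
  I9: { [F → f L F .] }  — reduce
  I10: { [A → . -], [A → . F], [A → . P -], [F → . - F], [F → . f L F], [F → . f L x], [F → f . L F], [F → f . L x], [L → . A], [P → . -], [P → . f] }  — shift
  I11: { [F → f L x .] }  — reduce
  I12: { [F → - F .] }  — reduce
  I13: { [A → P - .] }  — reduce

I1 contains complete items [A → - .], [P → - .] — reduce-reduce conflict.

Answer: Yes — I1: [A → - .] vs [P → - .]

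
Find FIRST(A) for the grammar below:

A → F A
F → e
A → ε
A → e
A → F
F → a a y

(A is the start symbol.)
To compute FIRST(A), examine every production with A on the left-hand side, reading each right-hand side left to right until a non-nullable symbol is reached.

FIRST sets of the other non-terminals involved (by the same procedure, iterated to a fixed point):
  FIRST(F) = { 'a', 'e' }

From A → F A:
  - F is a non-terminal: add FIRST(F) \ {ε} = { 'a', 'e' }
    F is not nullable, so stop
From A → ε:
  - ε-production, so ε ∈ FIRST(A)
From A → e:
  - e is a terminal: add 'e' and stop
From A → F:
  - F is a non-terminal: add FIRST(F) \ {ε} = { 'a', 'e' }
    F is not nullable, so stop

Collecting: FIRST(A) = { 'a', 'e', ε }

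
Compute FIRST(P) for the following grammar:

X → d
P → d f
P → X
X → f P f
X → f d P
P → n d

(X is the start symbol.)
{ 'd', 'f', 'n' }

To compute FIRST(P), examine every production with P on the left-hand side, reading each right-hand side left to right until a non-nullable symbol is reached.

FIRST sets of the other non-terminals involved (by the same procedure, iterated to a fixed point):
  FIRST(X) = { 'd', 'f' }

From P → d f:
  - d is a terminal: add 'd' and stop
From P → X:
  - X is a non-terminal: add FIRST(X) \ {ε} = { 'd', 'f' }
    X is not nullable, so stop
From P → n d:
  - n is a terminal: add 'n' and stop

Collecting: FIRST(P) = { 'd', 'f', 'n' }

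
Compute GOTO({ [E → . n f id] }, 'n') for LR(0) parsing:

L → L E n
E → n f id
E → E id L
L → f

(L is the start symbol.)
GOTO(I, 'n') = CLOSURE({ [A → αX.β] : [A → α.Xβ] ∈ I, X = 'n' })

Items with dot before 'n', with the dot advanced:
  [E → . n f id] → [E → n . f id]
Closure adds nothing (no advanced item has the dot before a non-terminal).

GOTO = { [E → n . f id] }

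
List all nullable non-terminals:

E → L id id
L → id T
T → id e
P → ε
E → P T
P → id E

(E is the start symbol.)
{ 'P' }

ε-productions: P → ε
So P is immediately nullable.
No further non-terminal can be added: every production for the remaining non-terminals contains a terminal or a non-nullable non-terminal.
Nullable = { 'P' }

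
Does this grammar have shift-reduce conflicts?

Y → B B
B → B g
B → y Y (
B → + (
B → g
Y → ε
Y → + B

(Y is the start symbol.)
Yes — I0: [Y → .] vs [B → . + (]; I5: [Y → .] vs [B → . + (]; I9: [Y → B B .] vs [B → B . g]; I13: [Y → + B .] vs [B → B . g]

A shift-reduce conflict occurs when an LR(0) state has both:
  - a complete (reduce) item [A → α .] (dot at the end), and
  - a shift item [B → β . c γ] (dot before a terminal).

Augment with Y' → Y and build the canonical LR(0) collection (I0 = CLOSURE({[Y' → . Y]}), then GOTO on every symbol after a dot until no new states appear). It has 14 states:
  I0: { [B → . + (], [B → . B g], [B → . g], [B → . y Y (], [Y → . + B], [Y → . B B], [Y → .], [Y' → . Y] }  — shift, reduce
  I1: { [B → + . (], [B → . + (], [B → . B g], [B → . g], [B → . y Y (], [Y → + . B] }  — shift
  I2: { [B → . + (], [B → . B g], [B → . g], [B → . y Y (], [B → B . g], [Y → B . B] }  — shift
  I3: { [Y' → Y .] }  — accept
  I4: { [B → g .] }  — reduce
  I5: { [B → . + (], [B → . B g], [B → . g], [B → . y Y (], [B → y . Y (], [Y → . + B], [Y → . B B], [Y → .] }  — shift, reduce
  I6: { [B → y Y . (] }  — shift
  I7: { [B → y Y ( .] }  — reduce
  I8: { [B → + . (] }  — shift
  I9: { [B → B . g], [Y → B B .] }  — shift, reduce
  I10: { [B → B g .], [B → g .] }  — 2 reduces
  I11: { [B → B g .] }  — reduce
  I12: { [B → + ( .] }  — reduce
  I13: { [B → B . g], [Y → + B .] }  — shift, reduce

I0 contains reduce item [Y → .] and shift items [B → . + (], [B → . g], [B → . y Y (], [Y → . + B] — shift-reduce conflict.
I5 contains reduce item [Y → .] and shift items [B → . + (], [B → . g], [B → . y Y (], [Y → . + B] — shift-reduce conflict.
I9 contains reduce item [Y → B B .] and shift item [B → B . g] — shift-reduce conflict.
I13 contains reduce item [Y → + B .] and shift item [B → B . g] — shift-reduce conflict.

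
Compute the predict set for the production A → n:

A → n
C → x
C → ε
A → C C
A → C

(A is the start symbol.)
PREDICT(A → n) = (FIRST(RHS) \ {ε}) ∪ (FOLLOW(A) if ε ∈ FIRST(RHS), i.e. RHS ⇒* ε)
FIRST(n) = { 'n' }
ε ∉ FIRST(n), so FOLLOW(A) is not added.
PREDICT(A → n) = { 'n' }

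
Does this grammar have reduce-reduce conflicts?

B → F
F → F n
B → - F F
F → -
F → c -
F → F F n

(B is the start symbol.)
Yes — I9: [F → F F n .] vs [F → F n .]

Augment with B' → B and build the canonical LR(0) collection (I0 = CLOSURE({[B' → . B]}), then GOTO on every symbol after a dot until no new states appear). It has 12 states:
  I0: { [B → . - F F], [B → . F], [B' → . B], [F → . -], [F → . F F n], [F → . F n], [F → . c -] }  — shift
  I1: { [B → - . F F], [F → - .], [F → . -], [F → . F F n], [F → . F n], [F → . c -] }  — shift, reduce
  I2: { [B' → B .] }  — accept
  I3: { [B → F .], [F → . -], [F → . F F n], [F → . F n], [F → . c -], [F → F . F n], [F → F . n] }  — shift, reduce
  I4: { [F → c . -] }  — shift
  I5: { [F → c - .] }  — reduce
  I6: { [F → - .] }  — reduce
  I7: { [F → . -], [F → . F F n], [F → . F n], [F → . c -], [F → F . F n], [F → F . n], [F → F F . n] }  — shift
  I8: { [F → F n .] }  — reduce
  I9: { [F → F F n .], [F → F n .] }  — 2 reduces
  I10: { [B → - F . F], [F → . -], [F → . F F n], [F → . F n], [F → . c -], [F → F . F n], [F → F . n] }  — shift
  I11: { [B → - F F .], [F → . -], [F → . F F n], [F → . F n], [F → . c -], [F → F . F n], [F → F . n], [F → F F . n] }  — shift, reduce

I9 contains complete items [F → F F n .], [F → F n .] — reduce-reduce conflict.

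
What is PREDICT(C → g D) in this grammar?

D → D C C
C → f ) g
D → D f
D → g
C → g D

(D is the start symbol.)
{ 'g' }

PREDICT(C → g D) = (FIRST(RHS) \ {ε}) ∪ (FOLLOW(C) if ε ∈ FIRST(RHS), i.e. RHS ⇒* ε)
FIRST(g D) = { 'g' }
ε ∉ FIRST(g D), so FOLLOW(C) is not added.
PREDICT(C → g D) = { 'g' }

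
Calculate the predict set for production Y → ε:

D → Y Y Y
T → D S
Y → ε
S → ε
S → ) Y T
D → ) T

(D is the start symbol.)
{ $, ')' }

PREDICT(Y → ε) = (FIRST(RHS) \ {ε}) ∪ (FOLLOW(Y) if ε ∈ FIRST(RHS), i.e. RHS ⇒* ε)
The right-hand side is ε (FIRST(ε) = { ε }), so the predict set is FOLLOW(Y) = { $, ')' }
PREDICT(Y → ε) = { $, ')' }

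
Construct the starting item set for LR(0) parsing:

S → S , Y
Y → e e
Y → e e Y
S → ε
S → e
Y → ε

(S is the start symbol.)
{ [S → . S , Y], [S → . e], [S → .], [S' → . S] }

First, augment the grammar with S' → S
I₀ = CLOSURE({ [S' → . S] }):
  [S' → . S] has the dot before S: add [S → . S , Y], [S → .], [S → . e]
No further items can be added.

I₀ = { [S → . S , Y], [S → . e], [S → .], [S' → . S] }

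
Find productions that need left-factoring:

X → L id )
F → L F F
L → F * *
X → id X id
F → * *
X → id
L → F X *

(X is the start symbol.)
Left-factoring is needed when two productions for the same non-terminal
share a common prefix on the right-hand side.

Productions for X:
  X → L id )
  X → id X id
  X → id
Productions for F:
  F → L F F
  F → * *
Productions for L:
  L → F * *
  L → F X *

Found common prefix 'id' in productions for X
Found common prefix 'F' in productions for L

Answer: Yes, X has productions with common prefix 'id'; L has productions with common prefix 'F'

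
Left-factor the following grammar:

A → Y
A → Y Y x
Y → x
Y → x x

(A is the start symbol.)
Left-factoring transforms A → αβ₁ | αβ₂ into A → αA' and A' → β₁ | β₂
(α is the longest common prefix among the alternatives). Repeat until
no nonterminal has two alternatives with a common prefix.

Round 1: A has alternatives sharing prefix 'Y'. Introduce A': A → Y A'
  Add: A' → ε
  Add: A' → Y x

Round 2: Y has alternatives sharing prefix 'x'. Introduce Y': Y → x Y'
  Add: Y' → ε
  Add: Y' → x

No remaining common prefixes — done.

Resulting grammar:
A → Y A'
A' → ε
A' → Y x
Y → x Y'
Y' → ε
Y' → x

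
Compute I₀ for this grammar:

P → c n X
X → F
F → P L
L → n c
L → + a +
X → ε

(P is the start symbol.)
{ [P → . c n X], [P' → . P] }

First, augment the grammar with P' → P
I₀ = CLOSURE({ [P' → . P] }):
  [P' → . P] has the dot before P: add [P → . c n X]
No further items can be added.

I₀ = { [P → . c n X], [P' → . P] }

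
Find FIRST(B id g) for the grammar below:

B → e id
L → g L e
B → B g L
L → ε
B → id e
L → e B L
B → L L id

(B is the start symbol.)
{ 'e', 'g', 'id' }

FIRST sets of the non-terminals involved (from the grammar, by fixed-point iteration):
  FIRST(B) = { 'e', 'g', 'id' }

To compute FIRST(B id g), process the symbols left to right:
Symbol B is a non-terminal. Add FIRST(B) \ {ε} = { 'e', 'g', 'id' }
B is not nullable (ε ∉ FIRST(B)), so stop here.
FIRST(B id g) = { 'e', 'g', 'id' }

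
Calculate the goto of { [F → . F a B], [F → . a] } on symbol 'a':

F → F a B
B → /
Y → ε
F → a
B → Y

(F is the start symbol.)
GOTO(I, 'a') = CLOSURE({ [A → αX.β] : [A → α.Xβ] ∈ I, X = 'a' })

Items with dot before 'a', with the dot advanced:
  [F → . a] → [F → a .]
Closure adds nothing (no advanced item has the dot before a non-terminal).

GOTO = { [F → a .] }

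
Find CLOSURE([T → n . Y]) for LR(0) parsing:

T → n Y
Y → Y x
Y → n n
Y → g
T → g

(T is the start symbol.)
To compute CLOSURE, for each item [A → α.Bβ] where B is a non-terminal, add [B → .γ] for all productions B → γ; repeat for the newly added items until nothing changes.

Start with: [T → n . Y]
  [T → n . Y] has the dot before Y: add [Y → . Y x], [Y → . n n], [Y → . g]
No further items can be added.

CLOSURE = { [T → n . Y], [Y → . Y x], [Y → . g], [Y → . n n] }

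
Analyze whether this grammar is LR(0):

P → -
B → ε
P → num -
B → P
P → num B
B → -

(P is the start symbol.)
No. Shift-reduce conflict between [B → .] and [B → . -]

A grammar is LR(0) if no state in the canonical LR(0) collection has:
  - both a shift item (dot before a terminal) and a complete item (shift-reduce conflict), or
  - two or more complete items (reduce-reduce conflict; the accept item [P' → P .] counts as a complete item here).

Augment with P' → P and build the canonical LR(0) collection (I0 = CLOSURE({[P' → . P]}), then GOTO on every symbol after a dot until no new states appear). It has 7 states:
  I0: { [P → . -], [P → . num -], [P → . num B], [P' → . P] }  — shift
  I1: { [P → - .] }  — reduce
  I2: { [P' → P .] }  — accept
  I3: { [B → . -], [B → . P], [B → .], [P → . -], [P → . num -], [P → . num B], [P → num . -], [P → num . B] }  — shift, reduce
  I4: { [B → - .], [P → - .], [P → num - .] }  — 3 reduces
  I5: { [P → num B .] }  — reduce
  I6: { [B → P .] }  — reduce

Conflict in state I3:
  Shift-reduce conflict between [B → .] and [B → . -]
So the grammar is NOT LR(0).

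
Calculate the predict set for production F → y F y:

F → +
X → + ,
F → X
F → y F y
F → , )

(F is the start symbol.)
{ 'y' }

PREDICT(F → y F y) = (FIRST(RHS) \ {ε}) ∪ (FOLLOW(F) if ε ∈ FIRST(RHS), i.e. RHS ⇒* ε)
FIRST(y F y) = { 'y' }
ε ∉ FIRST(y F y), so FOLLOW(F) is not added.
PREDICT(F → y F y) = { 'y' }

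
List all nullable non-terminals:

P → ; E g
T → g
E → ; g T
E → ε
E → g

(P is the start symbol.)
{ 'E' }

A non-terminal is nullable if it can derive ε (the empty string): either it has an ε-production, or it has a production whose right-hand side consists entirely of nullable non-terminals.

ε-productions: E → ε
So E is immediately nullable.
No further non-terminal can be added: every production for the remaining non-terminals contains a terminal or a non-nullable non-terminal.
Nullable = { 'E' }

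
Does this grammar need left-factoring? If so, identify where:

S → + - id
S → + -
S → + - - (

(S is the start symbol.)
Left-factoring is needed when two productions for the same non-terminal
share a common prefix on the right-hand side.

Productions for S:
  S → + - id
  S → + -
  S → + - - (

Found common prefix '+ -' in productions for S

Answer: Yes, S has productions with common prefix '+ -'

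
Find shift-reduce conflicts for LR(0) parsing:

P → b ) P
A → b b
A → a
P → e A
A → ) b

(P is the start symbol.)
No shift-reduce conflicts

A shift-reduce conflict occurs when an LR(0) state has both:
  - a complete (reduce) item [A → α .] (dot at the end), and
  - a shift item [B → β . c γ] (dot before a terminal).

Augment with P' → P and build the canonical LR(0) collection (I0 = CLOSURE({[P' → . P]}), then GOTO on every symbol after a dot until no new states appear). It has 12 states:
  I0: { [P → . b ) P], [P → . e A], [P' → . P] }  — shift
  I1: { [P' → P .] }  — accept
  I2: { [P → b . ) P] }  — shift
  I3: { [A → . ) b], [A → . a], [A → . b b], [P → e . A] }  — shift
  I4: { [A → ) . b] }  — shift
  I5: { [P → e A .] }  — reduce
  I6: { [A → a .] }  — reduce
  I7: { [A → b . b] }  — shift
  I8: { [A → b b .] }  — reduce
  I9: { [A → ) b .] }  — reduce
  I10: { [P → . b ) P], [P → . e A], [P → b ) . P] }  — shift
  I11: { [P → b ) P .] }  — reduce

No state contains both a complete item and a shift item.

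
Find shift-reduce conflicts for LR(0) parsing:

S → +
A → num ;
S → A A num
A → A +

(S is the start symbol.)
A shift-reduce conflict occurs when an LR(0) state has both:
  - a complete (reduce) item [A → α .] (dot at the end), and
  - a shift item [B → β . c γ] (dot before a terminal).

Augment with S' → S and build the canonical LR(0) collection (I0 = CLOSURE({[S' → . S]}), then GOTO on every symbol after a dot until no new states appear). It has 9 states:
  I0: { [A → . A +], [A → . num ;], [S → . +], [S → . A A num], [S' → . S] }  — shift
  I1: { [S → + .] }  — reduce
  I2: { [A → . A +], [A → . num ;], [A → A . +], [S → A . A num] }  — shift
  I3: { [S' → S .] }  — accept
  I4: { [A → num . ;] }  — shift
  I5: { [A → num ; .] }  — reduce
  I6: { [A → A + .] }  — reduce
  I7: { [A → A . +], [S → A A . num] }  — shift
  I8: { [S → A A num .] }  — reduce

No state contains both a complete item and a shift item.

Answer: No shift-reduce conflicts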